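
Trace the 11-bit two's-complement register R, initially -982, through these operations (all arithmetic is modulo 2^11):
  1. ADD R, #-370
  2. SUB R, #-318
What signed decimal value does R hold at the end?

1014

Start: R = -982 = 10000101010.
R = -982 + (-370) = -1352; wraps to 696 = 01010111000
R = 696 − (-318) = 1014 = 01111110110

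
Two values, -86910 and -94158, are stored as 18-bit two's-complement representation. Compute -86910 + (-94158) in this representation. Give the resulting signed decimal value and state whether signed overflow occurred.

81076; overflow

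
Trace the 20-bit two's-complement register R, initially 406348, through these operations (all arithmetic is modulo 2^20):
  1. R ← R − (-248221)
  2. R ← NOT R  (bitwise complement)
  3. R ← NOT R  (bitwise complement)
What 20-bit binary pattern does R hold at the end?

10011111110011101001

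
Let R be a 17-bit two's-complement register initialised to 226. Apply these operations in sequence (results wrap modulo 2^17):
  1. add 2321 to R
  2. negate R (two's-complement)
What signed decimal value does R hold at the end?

-2547

Start: R = 226 = 00000000011100010.
R = 226 + 2321 = 2547 = 00000100111110011
R = −(2547) = -2547 = 11111011000001101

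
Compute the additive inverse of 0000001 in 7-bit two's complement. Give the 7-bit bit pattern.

1111111

Invert: 1111110. Add 1: 1111111.
Check: 0000001 = 1, 1111111 = -1.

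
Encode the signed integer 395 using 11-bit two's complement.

00110001011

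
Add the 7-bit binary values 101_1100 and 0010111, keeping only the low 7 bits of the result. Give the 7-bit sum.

1110011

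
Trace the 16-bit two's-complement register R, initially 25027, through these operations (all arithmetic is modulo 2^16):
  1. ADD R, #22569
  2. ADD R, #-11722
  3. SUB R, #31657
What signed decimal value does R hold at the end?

4217

Start: R = 25027 = 0110000111000011.
R = 25027 + 22569 = 47596; wraps to -17940 = 1011100111101100
R = -17940 + (-11722) = -29662 = 1000110000100010
R = -29662 − 31657 = -61319; wraps to 4217 = 0001000001111001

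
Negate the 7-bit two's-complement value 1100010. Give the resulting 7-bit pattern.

0011110

Invert: 0011101. Add 1: 0011110.
Check: 1100010 = -30, 0011110 = 30.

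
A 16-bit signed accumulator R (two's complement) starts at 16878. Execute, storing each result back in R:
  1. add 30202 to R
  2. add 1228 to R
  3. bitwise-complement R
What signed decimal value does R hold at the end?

Start: R = 16878 = 0100000111101110.
R = 16878 + 30202 = 47080; wraps to -18456 = 1011011111101000
R = -18456 + 1228 = -17228 = 1011110010110100
R = NOT 1011110010110100 = 0100001101001011 = 17227

17227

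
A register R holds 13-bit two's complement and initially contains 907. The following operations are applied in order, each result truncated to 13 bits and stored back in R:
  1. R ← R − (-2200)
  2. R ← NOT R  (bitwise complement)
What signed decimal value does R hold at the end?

Start: R = 907 = 0001110001011.
R = 907 − (-2200) = 3107 = 0110000100011
R = NOT 0110000100011 = 1001111011100 = -3108

-3108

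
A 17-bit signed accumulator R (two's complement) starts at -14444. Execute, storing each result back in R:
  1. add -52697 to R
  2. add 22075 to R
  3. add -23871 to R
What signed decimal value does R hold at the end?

62135

Start: R = -14444 = 11100011110010100.
R = -14444 + (-52697) = -67141; wraps to 63931 = 01111100110111011
R = 63931 + 22075 = 86006; wraps to -45066 = 10100111111110110
R = -45066 + (-23871) = -68937; wraps to 62135 = 01111001010110111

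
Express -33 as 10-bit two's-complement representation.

1111011111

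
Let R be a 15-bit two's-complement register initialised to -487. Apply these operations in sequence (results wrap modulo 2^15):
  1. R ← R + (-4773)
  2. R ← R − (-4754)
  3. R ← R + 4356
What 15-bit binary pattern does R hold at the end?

000111100001010

Start: R = -487 = 111111000011001.
R = -487 + (-4773) = -5260 = 110101101110100
R = -5260 − (-4754) = -506 = 111111000000110
R = -506 + 4356 = 3850 = 000111100001010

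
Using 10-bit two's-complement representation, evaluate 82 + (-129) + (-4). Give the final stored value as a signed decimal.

82 + (-129) = -47 (1111010001)
-47 + (-4) = -51 (1111001101)

-51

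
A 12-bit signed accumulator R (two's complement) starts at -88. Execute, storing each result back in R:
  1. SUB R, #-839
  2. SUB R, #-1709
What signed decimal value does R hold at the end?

Start: R = -88 = 111110101000.
R = -88 − (-839) = 751 = 001011101111
R = 751 − (-1709) = 2460; wraps to -1636 = 100110011100

-1636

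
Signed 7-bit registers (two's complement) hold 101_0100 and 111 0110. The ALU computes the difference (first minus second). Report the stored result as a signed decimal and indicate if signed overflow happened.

101_0100 → 1010100 = -44 (signed)
111 0110 → 1110110 = -10 (signed)
Subtract via negate-and-add: invert 1110110 + 1 = 0001010 (i.e. 10).
  1010100
+ 0001010
= 1011110
Result 1011110: MSB = 1 → 94 − 128 = -34.
Addends (after negating the subtrahend) have opposite signs, so signed overflow cannot occur.

-34; no overflow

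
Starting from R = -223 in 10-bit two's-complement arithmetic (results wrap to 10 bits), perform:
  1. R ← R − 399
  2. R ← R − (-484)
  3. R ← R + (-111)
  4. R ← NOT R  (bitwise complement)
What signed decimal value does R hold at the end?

Start: R = -223 = 1100100001.
R = -223 − 399 = -622; wraps to 402 = 0110010010
R = 402 − (-484) = 886; wraps to -138 = 1101110110
R = -138 + (-111) = -249 = 1100000111
R = NOT 1100000111 = 0011111000 = 248

248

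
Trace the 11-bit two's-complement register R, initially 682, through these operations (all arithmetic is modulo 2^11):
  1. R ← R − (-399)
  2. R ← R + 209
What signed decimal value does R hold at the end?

Start: R = 682 = 01010101010.
R = 682 − (-399) = 1081; wraps to -967 = 10000111001
R = -967 + 209 = -758 = 10100001010

-758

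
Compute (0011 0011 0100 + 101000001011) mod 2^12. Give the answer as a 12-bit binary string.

  001100110100
+ 101000001011
= 110100111111

110100111111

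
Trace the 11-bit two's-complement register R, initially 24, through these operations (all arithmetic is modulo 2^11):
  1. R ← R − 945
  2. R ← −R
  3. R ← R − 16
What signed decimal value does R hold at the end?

905

Start: R = 24 = 00000011000.
R = 24 − 945 = -921 = 10001100111
R = −(-921) = 921 = 01110011001
R = 921 − 16 = 905 = 01110001001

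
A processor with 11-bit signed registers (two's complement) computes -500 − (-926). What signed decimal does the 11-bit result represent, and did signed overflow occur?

426; no overflow

-500 → 11000001100
-926 → 10001100010
Subtract via negate-and-add: invert 10001100010 + 1 = 01110011110 (i.e. 926).
  11000001100
+ 01110011110
= 00110101010  (discard carry-out 1)
Result 00110101010: MSB = 0 → value 426.
Addends (after negating the subtrahend) have opposite signs, so signed overflow cannot occur.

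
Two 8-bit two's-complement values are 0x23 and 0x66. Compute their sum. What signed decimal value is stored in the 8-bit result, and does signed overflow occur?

-119; overflow

0x23 = 00100011 = 35 (signed)
0x66 = 01100110 = 102 (signed)
  00100011
+ 01100110
= 10001001
Result 10001001: MSB = 1 → 137 − 256 = -119.
Both addends are non-negative but the stored result is negative: signed overflow. The true value 35 + 102 = 137 lies outside [-128, 127].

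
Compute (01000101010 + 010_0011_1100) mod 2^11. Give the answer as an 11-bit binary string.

  01000101010
+ 01000111100
= 10001100110

10001100110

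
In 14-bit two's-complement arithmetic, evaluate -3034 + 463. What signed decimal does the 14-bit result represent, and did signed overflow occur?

-3034 → 11010000100110
463 → 00000111001111
  11010000100110
+ 00000111001111
= 11010111110101
Result 11010111110101: MSB = 1 → 13813 − 16384 = -2571.
Addends have opposite signs, so signed overflow cannot occur.

-2571; no overflow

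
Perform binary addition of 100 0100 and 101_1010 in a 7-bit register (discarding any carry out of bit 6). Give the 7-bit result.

0011110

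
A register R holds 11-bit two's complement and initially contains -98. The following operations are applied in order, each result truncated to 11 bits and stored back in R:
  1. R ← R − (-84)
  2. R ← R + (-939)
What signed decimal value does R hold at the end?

-953

Start: R = -98 = 11110011110.
R = -98 − (-84) = -14 = 11111110010
R = -14 + (-939) = -953 = 10001000111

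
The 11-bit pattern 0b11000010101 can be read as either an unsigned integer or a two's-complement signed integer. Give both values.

Unsigned: 11000010101 = 1557.
Signed: MSB=1 → 1557 − 2048 = -491.

unsigned = 1557, signed = -491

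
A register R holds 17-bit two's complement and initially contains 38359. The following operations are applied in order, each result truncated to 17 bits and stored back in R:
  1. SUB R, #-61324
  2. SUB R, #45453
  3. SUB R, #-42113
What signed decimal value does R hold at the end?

-34729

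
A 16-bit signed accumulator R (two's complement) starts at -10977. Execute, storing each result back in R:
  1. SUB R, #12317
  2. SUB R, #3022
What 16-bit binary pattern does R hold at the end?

1001100100110100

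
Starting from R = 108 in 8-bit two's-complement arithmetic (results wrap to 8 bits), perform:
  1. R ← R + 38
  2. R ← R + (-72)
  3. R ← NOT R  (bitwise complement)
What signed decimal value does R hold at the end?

-75

Start: R = 108 = 01101100.
R = 108 + 38 = 146; wraps to -110 = 10010010
R = -110 + (-72) = -182; wraps to 74 = 01001010
R = NOT 01001010 = 10110101 = -75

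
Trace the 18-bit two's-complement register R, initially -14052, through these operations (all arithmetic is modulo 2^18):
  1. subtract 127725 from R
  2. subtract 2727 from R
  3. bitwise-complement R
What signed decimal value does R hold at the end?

-117641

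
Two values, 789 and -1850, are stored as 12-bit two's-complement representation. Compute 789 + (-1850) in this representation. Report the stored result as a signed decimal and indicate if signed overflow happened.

789 → 001100010101
-1850 → 100011000110
  001100010101
+ 100011000110
= 101111011011
Result 101111011011: MSB = 1 → 3035 − 4096 = -1061.
Addends have opposite signs, so signed overflow cannot occur.

-1061; no overflow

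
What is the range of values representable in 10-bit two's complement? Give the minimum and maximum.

min = -512, max = 511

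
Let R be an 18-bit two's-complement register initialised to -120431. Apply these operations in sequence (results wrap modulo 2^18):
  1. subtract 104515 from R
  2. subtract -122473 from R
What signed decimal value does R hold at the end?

-102473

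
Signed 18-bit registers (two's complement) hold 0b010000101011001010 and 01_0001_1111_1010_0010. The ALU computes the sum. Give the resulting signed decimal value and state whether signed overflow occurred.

-120212; overflow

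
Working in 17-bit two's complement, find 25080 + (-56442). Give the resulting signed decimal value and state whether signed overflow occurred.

-31362; no overflow

25080 → 00110000111111000
-56442 → 10010001110000110
  00110000111111000
+ 10010001110000110
= 11000010101111110
Result 11000010101111110: MSB = 1 → 99710 − 131072 = -31362.
Addends have opposite signs, so signed overflow cannot occur.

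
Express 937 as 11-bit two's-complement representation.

937 is non-negative, so write it directly in 11 bits: 01110101001.

01110101001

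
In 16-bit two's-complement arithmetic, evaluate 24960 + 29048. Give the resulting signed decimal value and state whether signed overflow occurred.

24960 → 0110000110000000
29048 → 0111000101111000
  0110000110000000
+ 0111000101111000
= 1101001011111000
Result 1101001011111000: MSB = 1 → 54008 − 65536 = -11528.
Both addends are non-negative but the stored result is negative: signed overflow. The true value 24960 + 29048 = 54008 lies outside [-32768, 32767].

-11528; overflow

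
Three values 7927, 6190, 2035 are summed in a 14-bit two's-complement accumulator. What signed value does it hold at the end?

7927 + 6190 = 14117 → wraps to -2267 (11011100100101)
-2267 + 2035 = -232 (11111100011000)

-232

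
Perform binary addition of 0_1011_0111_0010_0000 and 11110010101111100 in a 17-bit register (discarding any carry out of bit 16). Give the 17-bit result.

01001110010011100

  01011011100100000
+ 11110010101111100
= 01001110010011100  (discard carry-out 1)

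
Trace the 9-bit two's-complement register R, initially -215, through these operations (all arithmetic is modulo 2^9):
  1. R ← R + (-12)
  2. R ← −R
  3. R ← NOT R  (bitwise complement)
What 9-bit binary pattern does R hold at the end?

Start: R = -215 = 100101001.
R = -215 + (-12) = -227 = 100011101
R = −(-227) = 227 = 011100011
R = NOT 011100011 = 100011100 = -228

100011100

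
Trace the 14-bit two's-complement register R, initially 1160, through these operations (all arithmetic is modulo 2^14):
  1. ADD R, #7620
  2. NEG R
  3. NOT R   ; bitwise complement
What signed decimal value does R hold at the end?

Start: R = 1160 = 00010010001000.
R = 1160 + 7620 = 8780; wraps to -7604 = 10001001001100
R = −(-7604) = 7604 = 01110110110100
R = NOT 01110110110100 = 10001001001011 = -7605

-7605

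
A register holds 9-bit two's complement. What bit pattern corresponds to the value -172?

101010100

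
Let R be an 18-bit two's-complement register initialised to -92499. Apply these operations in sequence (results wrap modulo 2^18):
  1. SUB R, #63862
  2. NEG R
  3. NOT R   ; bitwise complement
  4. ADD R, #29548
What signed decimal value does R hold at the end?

-126814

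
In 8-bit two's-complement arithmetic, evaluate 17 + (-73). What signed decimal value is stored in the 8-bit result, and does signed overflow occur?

17 → 00010001
-73 → 10110111
  00010001
+ 10110111
= 11001000
Result 11001000: MSB = 1 → 200 − 256 = -56.
Addends have opposite signs, so signed overflow cannot occur.

-56; no overflow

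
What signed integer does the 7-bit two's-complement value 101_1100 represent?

-36

MSB is 1, so the value is negative.
Unsigned reading: 92. Subtract 2^7 = 128: 92 − 128 = -36.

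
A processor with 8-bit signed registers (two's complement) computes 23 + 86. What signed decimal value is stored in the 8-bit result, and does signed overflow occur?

109; no overflow

23 → 00010111
86 → 01010110
  00010111
+ 01010110
= 01101101
Result 01101101: MSB = 0 → value 109.
Both addends are non-negative and so is the stored result: no signed overflow.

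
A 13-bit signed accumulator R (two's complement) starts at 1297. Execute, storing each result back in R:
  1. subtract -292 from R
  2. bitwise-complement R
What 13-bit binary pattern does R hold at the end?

1100111001010

Start: R = 1297 = 0010100010001.
R = 1297 − (-292) = 1589 = 0011000110101
R = NOT 0011000110101 = 1100111001010 = -1590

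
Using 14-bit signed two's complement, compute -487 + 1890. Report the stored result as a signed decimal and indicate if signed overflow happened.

-487 → 11111000011001
1890 → 00011101100010
  11111000011001
+ 00011101100010
= 00010101111011  (discard carry-out 1)
Result 00010101111011: MSB = 0 → value 1403.
Addends have opposite signs, so signed overflow cannot occur.

1403; no overflow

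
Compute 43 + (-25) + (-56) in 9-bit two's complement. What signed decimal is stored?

43 + (-25) = 18 (000010010)
18 + (-56) = -38 (111011010)

-38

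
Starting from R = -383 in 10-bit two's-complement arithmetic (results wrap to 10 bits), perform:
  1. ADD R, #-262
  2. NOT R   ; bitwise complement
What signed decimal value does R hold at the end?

-380

Start: R = -383 = 1010000001.
R = -383 + (-262) = -645; wraps to 379 = 0101111011
R = NOT 0101111011 = 1010000100 = -380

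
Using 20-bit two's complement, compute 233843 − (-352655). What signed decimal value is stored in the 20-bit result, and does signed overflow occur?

-462078; overflow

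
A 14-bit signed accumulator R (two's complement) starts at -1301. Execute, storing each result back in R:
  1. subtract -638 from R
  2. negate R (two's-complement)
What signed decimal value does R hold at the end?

Start: R = -1301 = 11101011101011.
R = -1301 − (-638) = -663 = 11110101101001
R = −(-663) = 663 = 00001010010111

663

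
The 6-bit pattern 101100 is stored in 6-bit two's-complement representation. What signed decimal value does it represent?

MSB is 1, so the value is negative.
Unsigned reading: 44. Subtract 2^6 = 64: 44 − 64 = -20.

-20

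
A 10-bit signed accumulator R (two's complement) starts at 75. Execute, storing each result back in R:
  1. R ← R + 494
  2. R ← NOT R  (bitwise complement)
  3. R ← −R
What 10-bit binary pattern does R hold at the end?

1000111010

Start: R = 75 = 0001001011.
R = 75 + 494 = 569; wraps to -455 = 1000111001
R = NOT 1000111001 = 0111000110 = 454
R = −(454) = -454 = 1000111010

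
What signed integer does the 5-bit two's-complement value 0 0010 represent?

MSB is 0, so the value is non-negative: 00010 = 2.

2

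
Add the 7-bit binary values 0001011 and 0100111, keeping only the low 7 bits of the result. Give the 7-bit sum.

0110010

  0001011
+ 0100111
= 0110010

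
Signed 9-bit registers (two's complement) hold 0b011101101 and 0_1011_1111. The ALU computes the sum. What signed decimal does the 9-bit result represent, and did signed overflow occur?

-84; overflow

0b011101101 → 011101101 = 237 (signed)
0_1011_1111 → 010111111 = 191 (signed)
  011101101
+ 010111111
= 110101100
Result 110101100: MSB = 1 → 428 − 512 = -84.
Both addends are non-negative but the stored result is negative: signed overflow. The true value 237 + 191 = 428 lies outside [-256, 255].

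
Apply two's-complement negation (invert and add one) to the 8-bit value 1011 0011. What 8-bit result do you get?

01001101

Invert: 01001100. Add 1: 01001101.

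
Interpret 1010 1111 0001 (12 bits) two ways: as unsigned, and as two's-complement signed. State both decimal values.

unsigned = 2801, signed = -1295

Unsigned: 101011110001 = 2801.
Signed: MSB=1 → 2801 − 4096 = -1295.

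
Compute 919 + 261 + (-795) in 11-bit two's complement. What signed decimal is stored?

919 + 261 = 1180 → wraps to -868 (10010011100)
-868 + (-795) = -1663 → wraps to 385 (00110000001)

385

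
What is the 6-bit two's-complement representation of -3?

111101

|-3| = 3 = 000011 in 6 bits.
Invert the bits: 111100. Add 1: 111101.
Check: 111101 reads as 61 − 64 = -3.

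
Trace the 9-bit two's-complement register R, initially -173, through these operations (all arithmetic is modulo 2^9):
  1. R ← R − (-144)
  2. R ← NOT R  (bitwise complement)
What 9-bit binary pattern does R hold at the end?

000011100

Start: R = -173 = 101010011.
R = -173 − (-144) = -29 = 111100011
R = NOT 111100011 = 000011100 = 28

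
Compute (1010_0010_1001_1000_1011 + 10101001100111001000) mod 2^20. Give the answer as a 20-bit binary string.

  10100010100110001011
+ 10101001100111001000
= 01001100001101010011  (discard carry-out 1)

01001100001101010011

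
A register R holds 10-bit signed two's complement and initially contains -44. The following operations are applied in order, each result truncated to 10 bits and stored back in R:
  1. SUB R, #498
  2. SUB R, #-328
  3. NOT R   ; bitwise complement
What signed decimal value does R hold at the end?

213

Start: R = -44 = 1111010100.
R = -44 − 498 = -542; wraps to 482 = 0111100010
R = 482 − (-328) = 810; wraps to -214 = 1100101010
R = NOT 1100101010 = 0011010101 = 213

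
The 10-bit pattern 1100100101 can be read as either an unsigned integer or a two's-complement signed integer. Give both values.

unsigned = 805, signed = -219

Unsigned: 1100100101 = 805.
Signed: MSB=1 → 805 − 1024 = -219.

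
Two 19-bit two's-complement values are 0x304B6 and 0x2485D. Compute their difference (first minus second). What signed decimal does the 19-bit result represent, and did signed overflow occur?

0x304B6 = 0110000010010110110 = 197814 (signed)
0x2485D = 0100100100001011101 = 149597 (signed)
Subtract via negate-and-add: invert 0100100100001011101 + 1 = 1011011011110100011 (i.e. -149597).
  0110000010010110110
+ 1011011011110100011
= 0001011110001011001  (discard carry-out 1)
Result 0001011110001011001: MSB = 0 → value 48217.
Addends (after negating the subtrahend) have opposite signs, so signed overflow cannot occur.

48217; no overflow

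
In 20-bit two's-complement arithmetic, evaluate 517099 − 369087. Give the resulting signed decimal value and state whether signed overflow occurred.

148012; no overflow

517099 → 01111110001111101011
369087 → 01011010000110111111
Subtract via negate-and-add: invert 01011010000110111111 + 1 = 10100101111001000001 (i.e. -369087).
  01111110001111101011
+ 10100101111001000001
= 00100100001000101100  (discard carry-out 1)
Result 00100100001000101100: MSB = 0 → value 148012.
Addends (after negating the subtrahend) have opposite signs, so signed overflow cannot occur.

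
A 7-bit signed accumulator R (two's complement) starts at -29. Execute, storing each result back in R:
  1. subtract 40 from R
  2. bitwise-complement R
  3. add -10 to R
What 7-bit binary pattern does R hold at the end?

0111010

Start: R = -29 = 1100011.
R = -29 − 40 = -69; wraps to 59 = 0111011
R = NOT 0111011 = 1000100 = -60
R = -60 + (-10) = -70; wraps to 58 = 0111010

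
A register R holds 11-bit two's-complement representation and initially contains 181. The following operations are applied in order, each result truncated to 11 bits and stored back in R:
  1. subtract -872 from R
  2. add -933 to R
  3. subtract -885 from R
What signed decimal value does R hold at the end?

Start: R = 181 = 00010110101.
R = 181 − (-872) = 1053; wraps to -995 = 10000011101
R = -995 + (-933) = -1928; wraps to 120 = 00001111000
R = 120 − (-885) = 1005 = 01111101101

1005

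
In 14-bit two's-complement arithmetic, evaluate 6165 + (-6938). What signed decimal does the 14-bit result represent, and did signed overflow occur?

-773; no overflow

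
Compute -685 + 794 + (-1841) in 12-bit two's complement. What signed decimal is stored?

-1732

-685 + 794 = 109 (000001101101)
109 + (-1841) = -1732 (100100111100)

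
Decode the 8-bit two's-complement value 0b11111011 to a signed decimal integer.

-5

MSB is 1, so the value is negative.
Invert: 00000100. Add 1: 00000101 = 5. So the value is −5.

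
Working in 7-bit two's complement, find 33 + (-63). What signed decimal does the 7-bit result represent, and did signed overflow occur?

-30; no overflow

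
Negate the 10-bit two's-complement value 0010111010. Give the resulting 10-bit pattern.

1101000110

Invert: 1101000101. Add 1: 1101000110.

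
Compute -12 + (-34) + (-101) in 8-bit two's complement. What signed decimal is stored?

109

-12 + (-34) = -46 (11010010)
-46 + (-101) = -147 → wraps to 109 (01101101)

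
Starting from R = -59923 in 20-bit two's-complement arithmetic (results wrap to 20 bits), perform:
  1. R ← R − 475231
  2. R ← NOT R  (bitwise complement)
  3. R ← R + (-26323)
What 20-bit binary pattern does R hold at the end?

01111100001110011110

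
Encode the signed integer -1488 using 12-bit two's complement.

101000110000

|-1488| = 1488 = 010111010000 in 12 bits.
Invert the bits: 101000101111. Add 1: 101000110000.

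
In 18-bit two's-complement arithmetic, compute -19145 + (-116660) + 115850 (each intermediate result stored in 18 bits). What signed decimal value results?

-19145 + (-116660) = -135805 → wraps to 126339 (011110110110000011)
126339 + 115850 = 242189 → wraps to -19955 (111011001000001101)

-19955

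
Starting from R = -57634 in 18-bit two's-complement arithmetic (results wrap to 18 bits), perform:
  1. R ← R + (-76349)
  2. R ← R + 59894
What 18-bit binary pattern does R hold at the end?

101101111010010111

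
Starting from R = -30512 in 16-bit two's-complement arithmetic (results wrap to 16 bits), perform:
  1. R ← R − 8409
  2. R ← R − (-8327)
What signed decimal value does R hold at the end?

Start: R = -30512 = 1000100011010000.
R = -30512 − 8409 = -38921; wraps to 26615 = 0110011111110111
R = 26615 − (-8327) = 34942; wraps to -30594 = 1000100001111110

-30594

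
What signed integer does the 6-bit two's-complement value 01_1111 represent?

31

MSB is 0, so the value is non-negative: 011111 = 31.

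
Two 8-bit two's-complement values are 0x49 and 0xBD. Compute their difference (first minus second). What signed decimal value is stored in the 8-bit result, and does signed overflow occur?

-116; overflow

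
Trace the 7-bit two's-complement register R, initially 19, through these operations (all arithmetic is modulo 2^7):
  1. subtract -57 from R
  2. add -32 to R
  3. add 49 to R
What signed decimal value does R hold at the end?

-35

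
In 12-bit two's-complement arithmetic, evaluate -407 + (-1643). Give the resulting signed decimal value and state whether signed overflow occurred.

2046; overflow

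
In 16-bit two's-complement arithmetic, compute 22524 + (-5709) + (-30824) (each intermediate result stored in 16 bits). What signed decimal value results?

-14009

22524 + (-5709) = 16815 (0100000110101111)
16815 + (-30824) = -14009 (1100100101000111)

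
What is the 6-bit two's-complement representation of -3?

111101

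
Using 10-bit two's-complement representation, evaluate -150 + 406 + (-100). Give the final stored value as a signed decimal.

-150 + 406 = 256 (0100000000)
256 + (-100) = 156 (0010011100)

156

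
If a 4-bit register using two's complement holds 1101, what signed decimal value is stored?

-3

MSB is 1, so the value is negative.
Invert: 0010. Add 1: 0011 = 3. So the value is −3.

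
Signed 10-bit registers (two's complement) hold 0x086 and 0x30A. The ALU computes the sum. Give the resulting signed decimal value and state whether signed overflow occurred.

-112; no overflow

0x086 = 0010000110 = 134 (signed)
0x30A = 1100001010 = -246 (signed)
  0010000110
+ 1100001010
= 1110010000
Result 1110010000: MSB = 1 → 912 − 1024 = -112.
Addends have opposite signs, so signed overflow cannot occur.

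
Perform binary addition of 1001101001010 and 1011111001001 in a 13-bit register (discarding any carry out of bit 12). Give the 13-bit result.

  1001101001010
+ 1011111001001
= 0101100010011  (discard carry-out 1)

0101100010011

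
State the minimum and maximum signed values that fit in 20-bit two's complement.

min = -524288, max = 524287

Minimum: −2^19 = -524288.
Maximum: 2^19 − 1 = 524287.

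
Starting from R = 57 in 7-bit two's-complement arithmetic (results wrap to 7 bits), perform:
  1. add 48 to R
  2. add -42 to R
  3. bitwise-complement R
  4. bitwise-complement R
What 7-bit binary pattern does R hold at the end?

Start: R = 57 = 0111001.
R = 57 + 48 = 105; wraps to -23 = 1101001
R = -23 + (-42) = -65; wraps to 63 = 0111111
R = NOT 0111111 = 1000000 = -64
R = NOT 1000000 = 0111111 = 63

0111111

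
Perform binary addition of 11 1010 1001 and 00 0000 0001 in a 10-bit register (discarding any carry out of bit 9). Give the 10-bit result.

  1110101001
+ 0000000001
= 1110101010

1110101010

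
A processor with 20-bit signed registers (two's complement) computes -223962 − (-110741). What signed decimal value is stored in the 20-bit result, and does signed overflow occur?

-223962 → 11001001010100100110
-110741 → 11100100111101101011
Subtract via negate-and-add: invert 11100100111101101011 + 1 = 00011011000010010101 (i.e. 110741).
  11001001010100100110
+ 00011011000010010101
= 11100100010110111011
Result 11100100010110111011: MSB = 1 → 935355 − 1048576 = -113221.
Addends (after negating the subtrahend) have opposite signs, so signed overflow cannot occur.

-113221; no overflow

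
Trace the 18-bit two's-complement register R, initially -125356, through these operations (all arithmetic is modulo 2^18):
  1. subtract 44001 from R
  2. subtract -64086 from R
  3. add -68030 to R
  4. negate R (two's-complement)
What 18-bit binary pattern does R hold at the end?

101010010011110101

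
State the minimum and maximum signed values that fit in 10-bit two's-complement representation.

Minimum: −2^9 = -512.
Maximum: 2^9 − 1 = 511.

min = -512, max = 511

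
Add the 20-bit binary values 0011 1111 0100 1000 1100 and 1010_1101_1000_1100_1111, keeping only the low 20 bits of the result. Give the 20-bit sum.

11101100110101011011

  00111111010010001100
+ 10101101100011001111
= 11101100110101011011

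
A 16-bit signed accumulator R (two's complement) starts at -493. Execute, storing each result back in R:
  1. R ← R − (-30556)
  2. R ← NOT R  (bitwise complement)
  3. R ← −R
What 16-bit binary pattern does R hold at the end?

0111010101110000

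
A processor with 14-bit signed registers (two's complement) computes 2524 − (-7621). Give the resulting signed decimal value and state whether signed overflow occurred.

2524 → 00100111011100
-7621 → 10001000111011
Subtract via negate-and-add: invert 10001000111011 + 1 = 01110111000101 (i.e. 7621).
  00100111011100
+ 01110111000101
= 10011110100001
Result 10011110100001: MSB = 1 → 10145 − 16384 = -6239.
Both addends (after negating the subtrahend) are non-negative but the stored result is negative: signed overflow. The true value 2524 − (-7621) = 10145 lies outside [-8192, 8191].

-6239; overflow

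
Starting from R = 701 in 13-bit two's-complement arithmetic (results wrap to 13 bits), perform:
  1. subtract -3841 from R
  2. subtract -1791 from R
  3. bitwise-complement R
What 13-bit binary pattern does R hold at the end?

Start: R = 701 = 0001010111101.
R = 701 − (-3841) = 4542; wraps to -3650 = 1000110111110
R = -3650 − (-1791) = -1859 = 1100010111101
R = NOT 1100010111101 = 0011101000010 = 1858

0011101000010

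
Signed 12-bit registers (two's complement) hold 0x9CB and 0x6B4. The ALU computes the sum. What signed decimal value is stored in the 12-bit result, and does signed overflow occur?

127; no overflow

0x9CB = 100111001011 = -1589 (signed)
0x6B4 = 011010110100 = 1716 (signed)
  100111001011
+ 011010110100
= 000001111111  (discard carry-out 1)
Result 000001111111: MSB = 0 → value 127.
Addends have opposite signs, so signed overflow cannot occur.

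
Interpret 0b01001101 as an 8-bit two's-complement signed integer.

77

MSB is 0, so the value is non-negative: 01001101 = 77.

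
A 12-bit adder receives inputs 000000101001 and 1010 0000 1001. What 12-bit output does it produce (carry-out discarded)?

101000110010

  000000101001
+ 101000001001
= 101000110010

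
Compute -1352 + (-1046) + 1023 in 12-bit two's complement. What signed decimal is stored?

-1352 + (-1046) = -2398 → wraps to 1698 (011010100010)
1698 + 1023 = 2721 → wraps to -1375 (101010100001)

-1375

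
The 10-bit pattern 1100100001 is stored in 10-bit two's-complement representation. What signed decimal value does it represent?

MSB is 1, so the value is negative.
Unsigned reading: 801. Subtract 2^10 = 1024: 801 − 1024 = -223.

-223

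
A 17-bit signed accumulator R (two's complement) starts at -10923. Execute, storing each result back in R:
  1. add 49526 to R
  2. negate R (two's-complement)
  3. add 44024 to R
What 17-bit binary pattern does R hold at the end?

00001010100101101

Start: R = -10923 = 11101010101010101.
R = -10923 + 49526 = 38603 = 01001011011001011
R = −(38603) = -38603 = 10110100100110101
R = -38603 + 44024 = 5421 = 00001010100101101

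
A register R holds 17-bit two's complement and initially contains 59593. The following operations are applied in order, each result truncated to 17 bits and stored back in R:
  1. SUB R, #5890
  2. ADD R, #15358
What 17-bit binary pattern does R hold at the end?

Start: R = 59593 = 01110100011001001.
R = 59593 − 5890 = 53703 = 01101000111000111
R = 53703 + 15358 = 69061; wraps to -62011 = 10000110111000101

10000110111000101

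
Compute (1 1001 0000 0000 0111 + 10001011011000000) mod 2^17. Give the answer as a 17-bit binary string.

  11001000000000111
+ 10001011011000000
= 01010011011000111  (discard carry-out 1)

01010011011000111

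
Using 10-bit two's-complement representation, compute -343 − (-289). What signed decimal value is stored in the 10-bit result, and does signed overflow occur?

-54; no overflow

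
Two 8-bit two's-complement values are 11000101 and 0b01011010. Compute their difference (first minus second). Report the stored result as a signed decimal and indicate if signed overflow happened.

107; overflow

11000101 = -59 (signed)
0b01011010 → 01011010 = 90 (signed)
Subtract via negate-and-add: invert 01011010 + 1 = 10100110 (i.e. -90).
  11000101
+ 10100110
= 01101011  (discard carry-out 1)
Result 01101011: MSB = 0 → value 107.
Both addends (after negating the subtrahend) are negative but the stored result is non-negative: signed overflow. The true value -59 − 90 = -149 lies outside [-128, 127].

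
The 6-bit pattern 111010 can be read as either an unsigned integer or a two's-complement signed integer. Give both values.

unsigned = 58, signed = -6

Unsigned: 111010 = 58.
Signed: MSB=1 → 58 − 64 = -6.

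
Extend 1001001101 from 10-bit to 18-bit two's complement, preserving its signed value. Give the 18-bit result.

111111111001001101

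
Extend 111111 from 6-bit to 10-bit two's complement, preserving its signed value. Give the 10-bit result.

1111111111

MSB of 111111 is 1; replicate it into the new high bits.
1111|111111 → 1111111111 (still -1).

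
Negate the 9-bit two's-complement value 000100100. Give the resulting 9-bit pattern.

Invert: 111011011. Add 1: 111011100.
Check: 000100100 = 36, 111011100 = -36.

111011100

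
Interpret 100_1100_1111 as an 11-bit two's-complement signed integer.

-817

MSB is 1, so the value is negative.
Invert: 01100110000. Add 1: 01100110001 = 817. So the value is −817.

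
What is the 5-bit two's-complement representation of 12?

01100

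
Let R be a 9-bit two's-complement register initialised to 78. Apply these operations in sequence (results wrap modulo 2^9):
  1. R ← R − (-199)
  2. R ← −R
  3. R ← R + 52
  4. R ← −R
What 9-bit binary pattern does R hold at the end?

Start: R = 78 = 001001110.
R = 78 − (-199) = 277; wraps to -235 = 100010101
R = −(-235) = 235 = 011101011
R = 235 + 52 = 287; wraps to -225 = 100011111
R = −(-225) = 225 = 011100001

011100001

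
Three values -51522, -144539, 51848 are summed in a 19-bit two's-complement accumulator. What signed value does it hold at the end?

-51522 + (-144539) = -196061 (1010000001000100011)
-196061 + 51848 = -144213 (1011100110010101011)

-144213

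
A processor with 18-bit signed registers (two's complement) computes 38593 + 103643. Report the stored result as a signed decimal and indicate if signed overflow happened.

38593 → 001001011011000001
103643 → 011001010011011011
  001001011011000001
+ 011001010011011011
= 100010101110011100
Result 100010101110011100: MSB = 1 → 142236 − 262144 = -119908.
Both addends are non-negative but the stored result is negative: signed overflow. The true value 38593 + 103643 = 142236 lies outside [-131072, 131071].

-119908; overflow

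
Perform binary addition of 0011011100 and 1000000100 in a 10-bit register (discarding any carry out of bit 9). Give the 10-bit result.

1011100000

  0011011100
+ 1000000100
= 1011100000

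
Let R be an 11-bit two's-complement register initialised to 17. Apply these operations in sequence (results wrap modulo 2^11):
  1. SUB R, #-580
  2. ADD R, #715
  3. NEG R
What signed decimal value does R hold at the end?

736

Start: R = 17 = 00000010001.
R = 17 − (-580) = 597 = 01001010101
R = 597 + 715 = 1312; wraps to -736 = 10100100000
R = −(-736) = 736 = 01011100000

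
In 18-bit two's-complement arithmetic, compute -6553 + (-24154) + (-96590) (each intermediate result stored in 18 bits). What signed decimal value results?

-127297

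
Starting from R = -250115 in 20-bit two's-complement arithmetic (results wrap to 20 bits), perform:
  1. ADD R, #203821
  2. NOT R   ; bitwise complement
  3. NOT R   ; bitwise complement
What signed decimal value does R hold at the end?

-46294

Start: R = -250115 = 11000010111011111101.
R = -250115 + 203821 = -46294 = 11110100101100101010
R = NOT 11110100101100101010 = 00001011010011010101 = 46293
R = NOT 00001011010011010101 = 11110100101100101010 = -46294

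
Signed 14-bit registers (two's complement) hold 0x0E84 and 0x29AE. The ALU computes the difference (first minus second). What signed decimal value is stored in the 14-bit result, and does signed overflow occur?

-6954; overflow

0x0E84 = 00111010000100 = 3716 (signed)
0x29AE = 10100110101110 = -5714 (signed)
Subtract via negate-and-add: invert 10100110101110 + 1 = 01011001010010 (i.e. 5714).
  00111010000100
+ 01011001010010
= 10010011010110
Result 10010011010110: MSB = 1 → 9430 − 16384 = -6954.
Both addends (after negating the subtrahend) are non-negative but the stored result is negative: signed overflow. The true value 3716 − (-5714) = 9430 lies outside [-8192, 8191].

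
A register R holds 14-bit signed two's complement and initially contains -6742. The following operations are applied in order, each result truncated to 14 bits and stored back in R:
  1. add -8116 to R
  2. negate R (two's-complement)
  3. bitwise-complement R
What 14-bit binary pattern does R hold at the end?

00010111110101

Start: R = -6742 = 10010110101010.
R = -6742 + (-8116) = -14858; wraps to 1526 = 00010111110110
R = −(1526) = -1526 = 11101000001010
R = NOT 11101000001010 = 00010111110101 = 1525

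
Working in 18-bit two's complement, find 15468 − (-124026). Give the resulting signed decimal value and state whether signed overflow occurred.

-122650; overflow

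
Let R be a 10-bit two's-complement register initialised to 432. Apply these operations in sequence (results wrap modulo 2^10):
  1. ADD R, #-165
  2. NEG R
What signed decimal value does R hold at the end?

Start: R = 432 = 0110110000.
R = 432 + (-165) = 267 = 0100001011
R = −(267) = -267 = 1011110101

-267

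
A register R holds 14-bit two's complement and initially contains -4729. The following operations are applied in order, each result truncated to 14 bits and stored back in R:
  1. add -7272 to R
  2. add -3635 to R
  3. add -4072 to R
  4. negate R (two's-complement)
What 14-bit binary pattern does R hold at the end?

00110011111100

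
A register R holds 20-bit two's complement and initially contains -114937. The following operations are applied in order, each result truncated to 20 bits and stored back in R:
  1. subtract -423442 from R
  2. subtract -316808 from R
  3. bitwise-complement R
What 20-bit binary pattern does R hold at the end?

01100111010101011110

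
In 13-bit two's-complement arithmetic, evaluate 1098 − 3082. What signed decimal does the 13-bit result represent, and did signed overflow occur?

-1984; no overflow

1098 → 0010001001010
3082 → 0110000001010
Subtract via negate-and-add: invert 0110000001010 + 1 = 1001111110110 (i.e. -3082).
  0010001001010
+ 1001111110110
= 1100001000000
Result 1100001000000: MSB = 1 → 6208 − 8192 = -1984.
Addends (after negating the subtrahend) have opposite signs, so signed overflow cannot occur.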